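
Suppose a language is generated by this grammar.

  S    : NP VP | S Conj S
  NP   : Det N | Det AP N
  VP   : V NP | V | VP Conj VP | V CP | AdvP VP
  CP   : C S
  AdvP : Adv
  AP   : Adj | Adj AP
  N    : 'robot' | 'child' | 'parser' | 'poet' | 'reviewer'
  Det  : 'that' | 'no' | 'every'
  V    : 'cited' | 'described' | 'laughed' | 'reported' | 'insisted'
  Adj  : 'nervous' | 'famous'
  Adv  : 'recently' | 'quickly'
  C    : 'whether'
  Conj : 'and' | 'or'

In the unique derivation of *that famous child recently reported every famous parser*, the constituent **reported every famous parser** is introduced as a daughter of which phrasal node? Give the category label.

VP

[S [NP [Det that] [AP [Adj famous]] [N child]] [VP [AdvP [Adv recently]] [VP [V reported] [NP [Det every] [AP [Adj famous]] [N parser]]]]]
The span 'reported every famous parser' is the VP node built by VP → V NP.
Its mother is the VP built by VP → AdvP VP.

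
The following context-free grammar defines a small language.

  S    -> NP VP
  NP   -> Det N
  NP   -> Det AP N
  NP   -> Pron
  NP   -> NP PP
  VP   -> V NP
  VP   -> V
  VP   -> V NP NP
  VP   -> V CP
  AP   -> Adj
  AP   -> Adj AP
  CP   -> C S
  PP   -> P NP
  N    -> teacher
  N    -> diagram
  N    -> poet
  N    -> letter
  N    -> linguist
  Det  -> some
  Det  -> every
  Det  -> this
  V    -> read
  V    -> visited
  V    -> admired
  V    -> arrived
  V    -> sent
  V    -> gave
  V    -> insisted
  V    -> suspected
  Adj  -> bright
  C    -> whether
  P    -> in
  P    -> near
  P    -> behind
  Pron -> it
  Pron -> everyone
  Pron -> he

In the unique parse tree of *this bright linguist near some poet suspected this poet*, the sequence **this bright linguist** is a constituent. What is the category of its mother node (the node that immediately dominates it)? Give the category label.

NP

S
  NP
    NP
      Det: this
      AP
        Adj: bright
      N: linguist
    PP
      P: near
      NP
        Det: some
        N: poet
  VP
    V: suspected
    NP
      Det: this
      N: poet
The span 'this bright linguist' is the NP node built by NP → Det AP N.
Its mother is the NP built by NP → NP PP.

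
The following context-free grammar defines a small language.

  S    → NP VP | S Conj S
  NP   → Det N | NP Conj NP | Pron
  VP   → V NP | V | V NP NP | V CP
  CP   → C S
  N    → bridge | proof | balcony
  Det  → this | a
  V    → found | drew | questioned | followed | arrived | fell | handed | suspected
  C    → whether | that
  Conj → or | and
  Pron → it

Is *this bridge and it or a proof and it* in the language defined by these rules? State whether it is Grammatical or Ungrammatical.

Ungrammatical

For S → NP VP, every NP-prefix leaves a non-VP remainder: after 'this bridge' the remainder is not a VP; after 'this bridge and it' the remainder is not a VP; after 'this bridge and it or a proof' the remainder is not a VP. The alternative S rule S → S Conj S likewise has no satisfying split.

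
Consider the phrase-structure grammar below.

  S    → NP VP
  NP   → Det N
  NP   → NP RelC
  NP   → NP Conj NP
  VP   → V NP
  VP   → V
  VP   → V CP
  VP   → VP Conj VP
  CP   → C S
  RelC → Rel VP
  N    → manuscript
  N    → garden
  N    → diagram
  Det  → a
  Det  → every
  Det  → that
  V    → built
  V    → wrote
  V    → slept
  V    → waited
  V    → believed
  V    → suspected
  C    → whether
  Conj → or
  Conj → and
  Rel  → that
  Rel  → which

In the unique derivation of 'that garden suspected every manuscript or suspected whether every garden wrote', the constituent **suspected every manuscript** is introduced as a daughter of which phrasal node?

[S [NP [Det that] [N garden]] [VP [VP [V suspected] [NP [Det every] [N manuscript]]] [Conj or] [VP [V suspected] [CP [C whether] [S [NP [Det every] [N garden]] [VP [V wrote]]]]]]]
The span 'suspected every manuscript' is the VP node built by VP → V NP.
Its mother is the VP built by VP → VP Conj VP.

VP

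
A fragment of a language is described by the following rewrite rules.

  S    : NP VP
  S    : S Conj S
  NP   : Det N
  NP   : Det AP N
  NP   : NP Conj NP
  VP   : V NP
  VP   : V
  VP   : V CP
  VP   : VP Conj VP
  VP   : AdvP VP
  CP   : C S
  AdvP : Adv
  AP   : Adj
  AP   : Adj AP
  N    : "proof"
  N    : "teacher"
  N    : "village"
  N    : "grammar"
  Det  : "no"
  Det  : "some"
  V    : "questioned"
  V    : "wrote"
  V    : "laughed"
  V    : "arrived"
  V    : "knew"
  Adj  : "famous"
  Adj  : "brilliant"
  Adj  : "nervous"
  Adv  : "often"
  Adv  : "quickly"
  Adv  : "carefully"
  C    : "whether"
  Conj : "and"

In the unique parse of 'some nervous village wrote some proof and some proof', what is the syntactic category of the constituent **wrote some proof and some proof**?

S
  NP
    Det: some
    AP
      Adj: nervous
    N: village
  VP
    V: wrote
    NP
      NP
        Det: some
        N: proof
      Conj: and
      NP
        Det: some
        N: proof
The span 'wrote some proof and some proof' is the VP node built by VP → V NP.

VP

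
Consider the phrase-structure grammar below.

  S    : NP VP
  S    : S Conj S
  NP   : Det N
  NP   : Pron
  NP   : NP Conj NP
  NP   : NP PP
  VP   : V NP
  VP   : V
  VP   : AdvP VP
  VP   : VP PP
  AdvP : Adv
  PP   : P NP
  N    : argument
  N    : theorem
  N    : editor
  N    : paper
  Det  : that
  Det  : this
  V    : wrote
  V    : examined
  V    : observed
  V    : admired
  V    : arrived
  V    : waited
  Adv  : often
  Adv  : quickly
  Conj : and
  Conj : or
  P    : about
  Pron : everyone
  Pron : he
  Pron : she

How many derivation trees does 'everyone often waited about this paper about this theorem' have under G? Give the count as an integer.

Two of the 5 distinct bracketings:
[S [NP [Pron everyone]] [VP [AdvP [Adv often]] [VP [VP [V waited]] [PP [P about] [NP [NP [Det this] [N paper]] [PP [P about] [NP [Det this] [N theorem]]]]]]]]
[S [NP [Pron everyone]] [VP [AdvP [Adv often]] [VP [VP [VP [V waited]] [PP [P about] [NP [Det this] [N paper]]]] [PP [P about] [NP [Det this] [N theorem]]]]]]
The difference turns on whether NP → NP PP is used at the relevant span, versus an alternative expansion of NP.

5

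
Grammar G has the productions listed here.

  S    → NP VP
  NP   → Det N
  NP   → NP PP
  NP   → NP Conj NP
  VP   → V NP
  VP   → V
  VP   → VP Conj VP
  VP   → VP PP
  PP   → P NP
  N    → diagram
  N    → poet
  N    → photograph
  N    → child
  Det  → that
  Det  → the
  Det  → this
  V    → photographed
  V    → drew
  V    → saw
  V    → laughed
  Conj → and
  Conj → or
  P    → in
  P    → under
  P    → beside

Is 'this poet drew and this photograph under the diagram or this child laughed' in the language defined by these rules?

Ungrammatical

For S → NP VP, the only prefix that parses as NP is 'this poet', but the remainder 'drew and this photograph under the diagram or this child laughed' is not a VP under these rules.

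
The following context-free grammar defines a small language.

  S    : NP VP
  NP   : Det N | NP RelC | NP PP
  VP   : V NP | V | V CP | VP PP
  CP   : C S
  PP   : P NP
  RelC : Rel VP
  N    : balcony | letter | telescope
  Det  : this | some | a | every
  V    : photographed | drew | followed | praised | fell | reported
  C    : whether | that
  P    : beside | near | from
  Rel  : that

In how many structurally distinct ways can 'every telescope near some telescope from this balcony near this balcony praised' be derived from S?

Two of the 5 distinct bracketings:
[S [NP [NP [Det every] [N telescope]] [PP [P near] [NP [NP [Det some] [N telescope]] [PP [P from] [NP [NP [Det this] [N balcony]] [PP [P near] [NP [Det this] [N balcony]]]]]]]] [VP [V praised]]]
[S [NP [NP [Det every] [N telescope]] [PP [P near] [NP [NP [NP [Det some] [N telescope]] [PP [P from] [NP [Det this] [N balcony]]]] [PP [P near] [NP [Det this] [N balcony]]]]]] [VP [V praised]]]
The trees differ in how a recursive rule is bracketed over the same span.

5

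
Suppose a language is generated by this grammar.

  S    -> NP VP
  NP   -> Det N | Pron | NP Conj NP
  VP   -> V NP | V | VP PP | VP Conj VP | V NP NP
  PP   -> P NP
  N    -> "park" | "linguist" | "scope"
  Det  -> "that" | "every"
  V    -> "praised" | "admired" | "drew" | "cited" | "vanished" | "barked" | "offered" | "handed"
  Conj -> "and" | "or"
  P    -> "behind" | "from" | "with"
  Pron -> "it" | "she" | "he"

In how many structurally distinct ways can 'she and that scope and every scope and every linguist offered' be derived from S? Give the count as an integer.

Two of the 5 distinct bracketings:
[S [NP [NP [Pron she]] [Conj and] [NP [NP [Det that] [N scope]] [Conj and] [NP [NP [Det every] [N scope]] [Conj and] [NP [Det every] [N linguist]]]]] [VP [V offered]]]
[S [NP [NP [Pron she]] [Conj and] [NP [NP [NP [Det that] [N scope]] [Conj and] [NP [Det every] [N scope]]] [Conj and] [NP [Det every] [N linguist]]]] [VP [V offered]]]
The trees differ in how a recursive rule is bracketed over the same span.

5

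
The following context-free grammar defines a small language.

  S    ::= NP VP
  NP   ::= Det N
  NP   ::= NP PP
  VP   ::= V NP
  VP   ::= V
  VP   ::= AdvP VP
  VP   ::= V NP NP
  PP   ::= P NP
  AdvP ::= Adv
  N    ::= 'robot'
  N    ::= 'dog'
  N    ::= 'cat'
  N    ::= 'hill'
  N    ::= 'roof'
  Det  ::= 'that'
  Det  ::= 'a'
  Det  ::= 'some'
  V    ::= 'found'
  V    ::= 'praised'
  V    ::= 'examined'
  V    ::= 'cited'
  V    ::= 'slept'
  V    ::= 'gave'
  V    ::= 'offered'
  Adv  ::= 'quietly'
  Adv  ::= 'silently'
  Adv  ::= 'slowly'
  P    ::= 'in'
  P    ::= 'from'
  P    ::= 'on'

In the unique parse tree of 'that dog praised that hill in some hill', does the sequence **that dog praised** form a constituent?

[S [NP [Det that] [N dog]] [VP [V praised] [NP [NP [Det that] [N hill]] [PP [P in] [NP [Det some] [N hill]]]]]]
The smallest constituent containing 'that dog praised' is the S spanning 'that dog praised that hill in some hill'; no single node in the tree dominates exactly the given words.

No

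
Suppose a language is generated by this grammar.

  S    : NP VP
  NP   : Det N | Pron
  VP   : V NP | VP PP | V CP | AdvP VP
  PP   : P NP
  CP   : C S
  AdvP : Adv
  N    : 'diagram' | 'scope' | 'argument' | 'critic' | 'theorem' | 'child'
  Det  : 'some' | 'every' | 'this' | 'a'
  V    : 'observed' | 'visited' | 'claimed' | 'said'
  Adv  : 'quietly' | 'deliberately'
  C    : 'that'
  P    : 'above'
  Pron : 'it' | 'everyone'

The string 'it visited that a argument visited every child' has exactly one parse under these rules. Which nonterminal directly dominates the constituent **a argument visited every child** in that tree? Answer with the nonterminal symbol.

[S [NP [Pron it]] [VP [V visited] [CP [C that] [S [NP [Det a] [N argument]] [VP [V visited] [NP [Det every] [N child]]]]]]]
The span 'a argument visited every child' is the S node built by S → NP VP.
Its mother is the CP built by CP → C S.

CP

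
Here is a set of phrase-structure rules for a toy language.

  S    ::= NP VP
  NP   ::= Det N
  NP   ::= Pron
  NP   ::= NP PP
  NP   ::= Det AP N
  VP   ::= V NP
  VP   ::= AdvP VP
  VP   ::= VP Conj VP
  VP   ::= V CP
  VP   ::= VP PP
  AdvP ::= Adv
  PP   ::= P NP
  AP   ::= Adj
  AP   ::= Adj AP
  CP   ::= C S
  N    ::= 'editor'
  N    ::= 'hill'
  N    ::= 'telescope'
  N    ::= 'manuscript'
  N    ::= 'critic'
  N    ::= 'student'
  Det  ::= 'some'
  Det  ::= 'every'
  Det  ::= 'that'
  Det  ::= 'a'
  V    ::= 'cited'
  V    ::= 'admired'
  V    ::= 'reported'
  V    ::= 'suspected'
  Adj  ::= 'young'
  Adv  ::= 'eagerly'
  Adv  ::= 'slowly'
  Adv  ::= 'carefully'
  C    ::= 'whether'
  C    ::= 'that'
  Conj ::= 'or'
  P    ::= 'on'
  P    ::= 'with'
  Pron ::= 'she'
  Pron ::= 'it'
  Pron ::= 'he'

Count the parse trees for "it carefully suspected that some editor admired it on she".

Two of the 4 distinct bracketings:
[S [NP [Pron it]] [VP [AdvP [Adv carefully]] [VP [V suspected] [CP [C that] [S [NP [Det some] [N editor]] [VP [V admired] [NP [NP [Pron it]] [PP [P on] [NP [Pron she]]]]]]]]]]
[S [NP [Pron it]] [VP [AdvP [Adv carefully]] [VP [V suspected] [CP [C that] [S [NP [Det some] [N editor]] [VP [VP [V admired] [NP [Pron it]]] [PP [P on] [NP [Pron she]]]]]]]]]
The difference turns on whether NP → NP PP is used at the relevant span, versus an alternative expansion of NP.

4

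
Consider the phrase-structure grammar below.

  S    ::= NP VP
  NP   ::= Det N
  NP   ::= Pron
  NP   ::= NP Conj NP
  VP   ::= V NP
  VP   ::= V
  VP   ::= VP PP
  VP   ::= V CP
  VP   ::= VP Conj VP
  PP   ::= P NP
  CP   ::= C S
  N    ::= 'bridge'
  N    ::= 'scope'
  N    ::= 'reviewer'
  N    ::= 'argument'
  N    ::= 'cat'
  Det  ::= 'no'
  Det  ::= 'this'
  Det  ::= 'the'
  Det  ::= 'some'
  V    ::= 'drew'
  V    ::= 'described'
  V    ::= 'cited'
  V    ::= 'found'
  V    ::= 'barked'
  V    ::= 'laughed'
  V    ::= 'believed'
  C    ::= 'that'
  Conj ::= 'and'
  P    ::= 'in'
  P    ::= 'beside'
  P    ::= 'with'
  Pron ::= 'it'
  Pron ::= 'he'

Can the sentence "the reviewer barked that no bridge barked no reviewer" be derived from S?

[S [NP [Det the] [N reviewer]] [VP [V barked] [CP [C that] [S [NP [Det no] [N bridge]] [VP [V barked] [NP [Det no] [N reviewer]]]]]]]
The bracketing above is licensed at every node by one of the given productions, with S at the root.

Grammatical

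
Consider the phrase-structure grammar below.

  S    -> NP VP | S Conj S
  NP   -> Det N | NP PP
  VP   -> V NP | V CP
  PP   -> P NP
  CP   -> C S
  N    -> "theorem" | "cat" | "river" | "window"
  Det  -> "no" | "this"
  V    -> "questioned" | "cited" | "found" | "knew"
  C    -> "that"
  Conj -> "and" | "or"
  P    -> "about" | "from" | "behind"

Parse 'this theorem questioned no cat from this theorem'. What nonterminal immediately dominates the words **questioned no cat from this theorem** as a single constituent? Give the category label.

[S [NP [Det this] [N theorem]] [VP [V questioned] [NP [NP [Det no] [N cat]] [PP [P from] [NP [Det this] [N theorem]]]]]]
The span 'questioned no cat from this theorem' is the VP node built by VP → V NP.

VP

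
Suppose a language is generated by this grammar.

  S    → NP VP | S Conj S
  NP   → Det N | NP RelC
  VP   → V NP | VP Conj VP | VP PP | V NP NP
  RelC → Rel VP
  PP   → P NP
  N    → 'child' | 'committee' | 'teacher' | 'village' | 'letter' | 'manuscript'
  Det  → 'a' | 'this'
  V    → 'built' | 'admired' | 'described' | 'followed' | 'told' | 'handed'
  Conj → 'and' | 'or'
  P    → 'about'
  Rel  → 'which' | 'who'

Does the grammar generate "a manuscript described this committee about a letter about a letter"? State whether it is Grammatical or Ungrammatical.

Grammatical

[S [NP [Det a] [N manuscript]] [VP [VP [VP [V described] [NP [Det this] [N committee]]] [PP [P about] [NP [Det a] [N letter]]]] [PP [P about] [NP [Det a] [N letter]]]]]
The bracketing above is licensed at every node by one of the given productions, with S at the root.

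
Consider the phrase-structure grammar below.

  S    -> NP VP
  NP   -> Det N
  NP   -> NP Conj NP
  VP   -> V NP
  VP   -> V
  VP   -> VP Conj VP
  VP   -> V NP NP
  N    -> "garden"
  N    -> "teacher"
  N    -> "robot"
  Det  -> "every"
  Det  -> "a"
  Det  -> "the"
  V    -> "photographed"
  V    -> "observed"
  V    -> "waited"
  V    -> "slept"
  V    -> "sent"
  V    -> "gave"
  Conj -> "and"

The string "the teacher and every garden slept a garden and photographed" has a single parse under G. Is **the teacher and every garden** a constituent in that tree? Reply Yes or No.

[S [NP [NP [Det the] [N teacher]] [Conj and] [NP [Det every] [N garden]]] [VP [VP [V slept] [NP [Det a] [N garden]]] [Conj and] [VP [V photographed]]]]
The words 'the teacher and every garden' are exhaustively dominated by a single NP node (built by NP → NP Conj NP), so they form a constituent.

Yes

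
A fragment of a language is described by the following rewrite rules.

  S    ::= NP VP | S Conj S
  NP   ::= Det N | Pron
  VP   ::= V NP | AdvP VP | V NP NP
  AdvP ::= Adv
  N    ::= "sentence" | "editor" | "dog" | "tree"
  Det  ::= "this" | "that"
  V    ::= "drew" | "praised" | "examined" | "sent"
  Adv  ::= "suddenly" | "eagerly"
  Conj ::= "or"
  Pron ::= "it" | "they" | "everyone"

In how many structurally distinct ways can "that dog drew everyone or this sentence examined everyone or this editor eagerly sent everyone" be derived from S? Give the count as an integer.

2

The two bracketings:
[S [S [NP [Det that] [N dog]] [VP [V drew] [NP [Pron everyone]]]] [Conj or] [S [S [NP [Det this] [N sentence]] [VP [V examined] [NP [Pron everyone]]]] [Conj or] [S [NP [Det this] [N editor]] [VP [AdvP [Adv eagerly]] [VP [V sent] [NP [Pron everyone]]]]]]]
[S [S [S [NP [Det that] [N dog]] [VP [V drew] [NP [Pron everyone]]]] [Conj or] [S [NP [Det this] [N sentence]] [VP [V examined] [NP [Pron everyone]]]]] [Conj or] [S [NP [Det this] [N editor]] [VP [AdvP [Adv eagerly]] [VP [V sent] [NP [Pron everyone]]]]]]
The trees differ in how a recursive rule is bracketed over the same span.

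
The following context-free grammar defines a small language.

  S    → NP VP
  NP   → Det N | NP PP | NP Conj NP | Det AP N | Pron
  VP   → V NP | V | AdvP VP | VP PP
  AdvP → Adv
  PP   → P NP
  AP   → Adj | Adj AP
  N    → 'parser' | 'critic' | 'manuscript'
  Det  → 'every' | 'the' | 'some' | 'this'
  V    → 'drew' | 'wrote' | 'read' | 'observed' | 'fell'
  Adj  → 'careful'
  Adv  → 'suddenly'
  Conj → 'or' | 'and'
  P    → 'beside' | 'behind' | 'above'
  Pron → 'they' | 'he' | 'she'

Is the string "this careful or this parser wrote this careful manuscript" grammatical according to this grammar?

An Adj word can never sit immediately before a Conj word in any string this grammar generates, so the substring 'careful or' rules out a derivation.

Ungrammatical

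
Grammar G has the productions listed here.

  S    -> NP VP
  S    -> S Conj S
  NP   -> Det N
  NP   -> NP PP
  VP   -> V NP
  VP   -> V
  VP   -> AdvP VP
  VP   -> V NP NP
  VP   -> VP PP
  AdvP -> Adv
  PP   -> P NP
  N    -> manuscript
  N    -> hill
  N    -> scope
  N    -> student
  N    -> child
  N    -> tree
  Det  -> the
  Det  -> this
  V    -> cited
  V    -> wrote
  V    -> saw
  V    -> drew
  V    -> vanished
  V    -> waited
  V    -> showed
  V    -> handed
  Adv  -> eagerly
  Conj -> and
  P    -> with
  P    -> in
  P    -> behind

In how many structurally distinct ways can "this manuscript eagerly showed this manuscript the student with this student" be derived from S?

Two of the 3 distinct bracketings:
[S [NP [Det this] [N manuscript]] [VP [AdvP [Adv eagerly]] [VP [V showed] [NP [Det this] [N manuscript]] [NP [NP [Det the] [N student]] [PP [P with] [NP [Det this] [N student]]]]]]]
[S [NP [Det this] [N manuscript]] [VP [AdvP [Adv eagerly]] [VP [VP [V showed] [NP [Det this] [N manuscript]] [NP [Det the] [N student]]] [PP [P with] [NP [Det this] [N student]]]]]]
The difference turns on whether NP → NP PP is used at the relevant span, versus an alternative expansion of NP.

3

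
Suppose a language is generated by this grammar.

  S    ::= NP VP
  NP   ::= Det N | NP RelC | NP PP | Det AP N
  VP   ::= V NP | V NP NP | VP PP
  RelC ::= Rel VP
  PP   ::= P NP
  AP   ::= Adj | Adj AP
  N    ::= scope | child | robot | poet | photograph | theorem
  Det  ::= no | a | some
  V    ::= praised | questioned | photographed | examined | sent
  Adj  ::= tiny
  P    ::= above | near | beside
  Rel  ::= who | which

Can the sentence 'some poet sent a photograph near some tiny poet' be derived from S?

Grammatical

[S [NP [Det some] [N poet]] [VP [V sent] [NP [NP [Det a] [N photograph]] [PP [P near] [NP [Det some] [AP [Adj tiny]] [N poet]]]]]]
Each bracket corresponds to one application of a listed rule, so the string is derivable from S.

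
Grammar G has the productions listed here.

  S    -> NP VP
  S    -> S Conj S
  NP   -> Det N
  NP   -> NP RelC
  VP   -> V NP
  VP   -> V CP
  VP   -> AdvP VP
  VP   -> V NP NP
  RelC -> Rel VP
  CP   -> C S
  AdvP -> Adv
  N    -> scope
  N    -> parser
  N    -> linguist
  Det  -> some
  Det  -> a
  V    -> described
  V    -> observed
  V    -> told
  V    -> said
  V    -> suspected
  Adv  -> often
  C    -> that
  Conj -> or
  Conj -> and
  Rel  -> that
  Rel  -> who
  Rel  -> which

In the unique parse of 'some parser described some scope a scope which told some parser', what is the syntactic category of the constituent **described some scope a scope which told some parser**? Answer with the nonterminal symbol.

VP

S
  NP
    Det: some
    N: parser
  VP
    V: described
    NP
      Det: some
      N: scope
    NP
      NP
        Det: a
        N: scope
      RelC
        Rel: which
        VP
          V: told
          NP
            Det: some
            N: parser
The span 'described some scope a scope which told some parser' is the VP node built by VP → V NP NP.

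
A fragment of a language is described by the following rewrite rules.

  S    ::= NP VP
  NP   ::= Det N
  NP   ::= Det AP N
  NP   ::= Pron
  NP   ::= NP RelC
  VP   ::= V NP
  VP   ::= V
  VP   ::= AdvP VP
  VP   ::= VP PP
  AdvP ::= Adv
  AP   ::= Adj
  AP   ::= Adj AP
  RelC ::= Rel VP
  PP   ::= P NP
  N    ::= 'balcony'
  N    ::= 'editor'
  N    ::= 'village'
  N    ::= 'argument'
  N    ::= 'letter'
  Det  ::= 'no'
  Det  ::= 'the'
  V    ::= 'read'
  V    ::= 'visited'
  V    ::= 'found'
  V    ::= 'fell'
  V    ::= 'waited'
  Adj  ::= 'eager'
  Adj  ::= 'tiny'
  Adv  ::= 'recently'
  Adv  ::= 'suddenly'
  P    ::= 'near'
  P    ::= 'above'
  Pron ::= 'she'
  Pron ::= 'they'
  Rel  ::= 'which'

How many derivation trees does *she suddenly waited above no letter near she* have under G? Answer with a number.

3

Two of the 3 distinct bracketings:
[S [NP [Pron she]] [VP [AdvP [Adv suddenly]] [VP [VP [VP [V waited]] [PP [P above] [NP [Det no] [N letter]]]] [PP [P near] [NP [Pron she]]]]]]
[S [NP [Pron she]] [VP [VP [AdvP [Adv suddenly]] [VP [VP [V waited]] [PP [P above] [NP [Det no] [N letter]]]]] [PP [P near] [NP [Pron she]]]]]
The trees differ in how a recursive rule is bracketed over the same span.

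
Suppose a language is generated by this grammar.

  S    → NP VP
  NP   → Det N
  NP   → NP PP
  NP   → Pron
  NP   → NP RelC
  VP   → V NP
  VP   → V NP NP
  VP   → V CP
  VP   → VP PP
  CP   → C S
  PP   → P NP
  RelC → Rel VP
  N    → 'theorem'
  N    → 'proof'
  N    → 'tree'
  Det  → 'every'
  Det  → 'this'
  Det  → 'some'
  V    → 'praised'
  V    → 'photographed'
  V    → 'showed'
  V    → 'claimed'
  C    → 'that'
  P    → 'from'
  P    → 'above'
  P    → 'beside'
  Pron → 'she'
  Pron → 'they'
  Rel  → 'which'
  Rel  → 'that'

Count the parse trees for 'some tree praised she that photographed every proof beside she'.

Two of the 4 distinct bracketings:
[S [NP [Det some] [N tree]] [VP [V praised] [NP [NP [NP [Pron she]] [RelC [Rel that] [VP [V photographed] [NP [Det every] [N proof]]]]] [PP [P beside] [NP [Pron she]]]]]]
[S [NP [Det some] [N tree]] [VP [V praised] [NP [NP [Pron she]] [RelC [Rel that] [VP [V photographed] [NP [NP [Det every] [N proof]] [PP [P beside] [NP [Pron she]]]]]]]]]
The trees differ in how a recursive rule is bracketed over the same span.

4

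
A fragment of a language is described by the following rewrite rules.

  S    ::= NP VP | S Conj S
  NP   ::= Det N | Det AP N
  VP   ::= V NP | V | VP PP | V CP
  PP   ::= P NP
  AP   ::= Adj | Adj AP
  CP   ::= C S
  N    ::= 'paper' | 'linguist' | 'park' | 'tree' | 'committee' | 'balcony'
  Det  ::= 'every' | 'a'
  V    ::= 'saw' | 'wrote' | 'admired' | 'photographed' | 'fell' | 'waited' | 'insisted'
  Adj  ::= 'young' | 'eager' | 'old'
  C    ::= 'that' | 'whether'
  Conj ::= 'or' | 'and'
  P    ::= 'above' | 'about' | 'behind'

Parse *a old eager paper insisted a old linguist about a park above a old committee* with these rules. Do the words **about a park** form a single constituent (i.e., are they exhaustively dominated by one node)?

Yes

[S [NP [Det a] [AP [Adj old] [AP [Adj eager]]] [N paper]] [VP [VP [VP [V insisted] [NP [Det a] [AP [Adj old]] [N linguist]]] [PP [P about] [NP [Det a] [N park]]]] [PP [P above] [NP [Det a] [AP [Adj old]] [N committee]]]]]
The words 'about a park' are exhaustively dominated by a single PP node (built by PP → P NP), so they form a constituent.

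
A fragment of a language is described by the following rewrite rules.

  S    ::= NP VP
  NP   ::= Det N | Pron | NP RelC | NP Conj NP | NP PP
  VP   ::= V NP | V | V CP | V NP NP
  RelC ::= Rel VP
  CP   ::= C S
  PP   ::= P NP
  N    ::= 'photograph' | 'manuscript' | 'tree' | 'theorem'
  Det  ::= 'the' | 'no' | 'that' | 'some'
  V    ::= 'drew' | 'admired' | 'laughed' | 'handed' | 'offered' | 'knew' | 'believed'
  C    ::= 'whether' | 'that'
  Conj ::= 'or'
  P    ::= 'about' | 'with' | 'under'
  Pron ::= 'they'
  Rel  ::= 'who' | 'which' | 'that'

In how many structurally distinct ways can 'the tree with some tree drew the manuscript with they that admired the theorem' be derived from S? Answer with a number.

4

Two of the 4 distinct bracketings:
[S [NP [NP [Det the] [N tree]] [PP [P with] [NP [Det some] [N tree]]]] [VP [V drew] [NP [NP [NP [Det the] [N manuscript]] [PP [P with] [NP [Pron they]]]] [RelC [Rel that] [VP [V admired] [NP [Det the] [N theorem]]]]]]]
[S [NP [NP [Det the] [N tree]] [PP [P with] [NP [Det some] [N tree]]]] [VP [V drew] [NP [NP [Det the] [N manuscript]] [PP [P with] [NP [NP [Pron they]] [RelC [Rel that] [VP [V admired] [NP [Det the] [N theorem]]]]]]]]]
The trees differ in how a recursive rule is bracketed over the same span.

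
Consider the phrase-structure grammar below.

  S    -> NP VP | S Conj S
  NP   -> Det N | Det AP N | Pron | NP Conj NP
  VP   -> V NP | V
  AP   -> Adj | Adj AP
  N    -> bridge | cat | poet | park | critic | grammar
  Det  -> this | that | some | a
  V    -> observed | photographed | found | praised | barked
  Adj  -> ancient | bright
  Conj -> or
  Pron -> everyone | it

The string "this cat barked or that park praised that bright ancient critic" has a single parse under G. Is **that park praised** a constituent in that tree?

[S [S [NP [Det this] [N cat]] [VP [V barked]]] [Conj or] [S [NP [Det that] [N park]] [VP [V praised] [NP [Det that] [AP [Adj bright] [AP [Adj ancient]]] [N critic]]]]]
The smallest constituent containing 'that park praised' is the S spanning 'that park praised that bright ancient critic'; no single node in the tree dominates exactly the given words.

No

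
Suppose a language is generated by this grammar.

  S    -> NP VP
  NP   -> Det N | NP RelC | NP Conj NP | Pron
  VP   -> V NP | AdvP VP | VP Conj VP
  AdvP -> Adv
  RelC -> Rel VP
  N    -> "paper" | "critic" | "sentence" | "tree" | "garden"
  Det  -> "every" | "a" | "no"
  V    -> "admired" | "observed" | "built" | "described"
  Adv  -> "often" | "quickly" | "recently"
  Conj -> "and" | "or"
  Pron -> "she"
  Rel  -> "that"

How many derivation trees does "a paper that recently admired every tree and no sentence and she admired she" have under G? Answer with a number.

5

Two of the 5 distinct bracketings:
[S [NP [NP [Det a] [N paper]] [RelC [Rel that] [VP [AdvP [Adv recently]] [VP [V admired] [NP [NP [Det every] [N tree]] [Conj and] [NP [NP [Det no] [N sentence]] [Conj and] [NP [Pron she]]]]]]]] [VP [V admired] [NP [Pron she]]]]
[S [NP [NP [Det a] [N paper]] [RelC [Rel that] [VP [AdvP [Adv recently]] [VP [V admired] [NP [NP [NP [Det every] [N tree]] [Conj and] [NP [Det no] [N sentence]]] [Conj and] [NP [Pron she]]]]]]] [VP [V admired] [NP [Pron she]]]]
The trees differ in how a recursive rule is bracketed over the same span.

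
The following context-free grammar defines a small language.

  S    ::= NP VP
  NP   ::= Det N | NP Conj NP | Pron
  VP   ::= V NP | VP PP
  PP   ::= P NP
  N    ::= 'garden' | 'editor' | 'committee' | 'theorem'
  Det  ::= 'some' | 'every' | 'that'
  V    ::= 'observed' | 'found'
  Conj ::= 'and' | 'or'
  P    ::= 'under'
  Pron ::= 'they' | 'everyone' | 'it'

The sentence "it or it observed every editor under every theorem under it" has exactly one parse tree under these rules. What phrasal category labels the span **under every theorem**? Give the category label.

[S [NP [NP [Pron it]] [Conj or] [NP [Pron it]]] [VP [VP [VP [V observed] [NP [Det every] [N editor]]] [PP [P under] [NP [Det every] [N theorem]]]] [PP [P under] [NP [Pron it]]]]]
The span 'under every theorem' is the PP node built by PP → P NP.

PP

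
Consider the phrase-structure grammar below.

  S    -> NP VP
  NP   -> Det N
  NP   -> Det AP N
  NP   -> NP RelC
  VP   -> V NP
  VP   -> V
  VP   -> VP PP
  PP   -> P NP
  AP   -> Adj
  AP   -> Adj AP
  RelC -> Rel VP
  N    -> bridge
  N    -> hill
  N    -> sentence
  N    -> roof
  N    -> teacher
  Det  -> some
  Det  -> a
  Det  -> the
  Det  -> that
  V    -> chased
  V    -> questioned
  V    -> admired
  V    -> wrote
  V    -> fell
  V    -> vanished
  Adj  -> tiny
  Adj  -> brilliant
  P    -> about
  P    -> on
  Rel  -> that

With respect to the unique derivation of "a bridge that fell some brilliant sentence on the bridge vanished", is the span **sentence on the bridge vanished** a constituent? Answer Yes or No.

No

[S [NP [NP [Det a] [N bridge]] [RelC [Rel that] [VP [VP [V fell] [NP [Det some] [AP [Adj brilliant]] [N sentence]]] [PP [P on] [NP [Det the] [N bridge]]]]]] [VP [V vanished]]]
The smallest constituent containing 'sentence on the bridge vanished' is the S spanning 'a bridge that fell some brilliant sentence on the bridge vanished'; no single node in the tree dominates exactly the given words.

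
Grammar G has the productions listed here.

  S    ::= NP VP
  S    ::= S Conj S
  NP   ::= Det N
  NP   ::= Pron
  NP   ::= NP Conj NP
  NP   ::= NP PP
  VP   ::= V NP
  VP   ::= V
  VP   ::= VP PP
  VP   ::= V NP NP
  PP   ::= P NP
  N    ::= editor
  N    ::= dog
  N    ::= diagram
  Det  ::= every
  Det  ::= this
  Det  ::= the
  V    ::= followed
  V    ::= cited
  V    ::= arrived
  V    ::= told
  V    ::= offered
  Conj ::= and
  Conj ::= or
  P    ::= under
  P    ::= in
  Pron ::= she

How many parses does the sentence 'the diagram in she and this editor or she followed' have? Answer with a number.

Two of the 5 distinct bracketings:
[S [NP [NP [NP [Det the] [N diagram]] [PP [P in] [NP [Pron she]]]] [Conj and] [NP [NP [Det this] [N editor]] [Conj or] [NP [Pron she]]]] [VP [V followed]]]
[S [NP [NP [NP [NP [Det the] [N diagram]] [PP [P in] [NP [Pron she]]]] [Conj and] [NP [Det this] [N editor]]] [Conj or] [NP [Pron she]]] [VP [V followed]]]
The trees differ in how a recursive rule is bracketed over the same span.

5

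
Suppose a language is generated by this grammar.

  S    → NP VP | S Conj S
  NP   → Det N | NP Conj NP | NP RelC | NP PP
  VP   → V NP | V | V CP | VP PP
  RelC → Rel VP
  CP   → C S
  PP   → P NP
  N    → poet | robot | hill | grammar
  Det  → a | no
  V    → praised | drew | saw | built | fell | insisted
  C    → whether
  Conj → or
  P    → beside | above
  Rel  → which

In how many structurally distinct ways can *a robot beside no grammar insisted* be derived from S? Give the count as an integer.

1

[S [NP [NP [Det a] [N robot]] [PP [P beside] [NP [Det no] [N grammar]]]] [VP [V insisted]]]
No rule offers an alternative attachment or grouping for any span, so this is the only derivation.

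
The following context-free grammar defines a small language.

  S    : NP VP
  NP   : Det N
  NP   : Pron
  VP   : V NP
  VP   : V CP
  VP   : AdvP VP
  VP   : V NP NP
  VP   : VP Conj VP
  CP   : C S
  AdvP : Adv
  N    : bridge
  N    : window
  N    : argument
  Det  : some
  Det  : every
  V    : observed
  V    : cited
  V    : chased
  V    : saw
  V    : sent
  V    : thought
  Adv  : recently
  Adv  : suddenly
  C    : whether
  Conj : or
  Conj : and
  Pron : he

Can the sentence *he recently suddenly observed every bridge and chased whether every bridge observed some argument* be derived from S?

Grammatical

[S [NP [Pron he]] [VP [AdvP [Adv recently]] [VP [AdvP [Adv suddenly]] [VP [VP [V observed] [NP [Det every] [N bridge]]] [Conj and] [VP [V chased] [CP [C whether] [S [NP [Det every] [N bridge]] [VP [V observed] [NP [Det some] [N argument]]]]]]]]]]
Each bracket corresponds to one application of a listed rule, so the string is derivable from S.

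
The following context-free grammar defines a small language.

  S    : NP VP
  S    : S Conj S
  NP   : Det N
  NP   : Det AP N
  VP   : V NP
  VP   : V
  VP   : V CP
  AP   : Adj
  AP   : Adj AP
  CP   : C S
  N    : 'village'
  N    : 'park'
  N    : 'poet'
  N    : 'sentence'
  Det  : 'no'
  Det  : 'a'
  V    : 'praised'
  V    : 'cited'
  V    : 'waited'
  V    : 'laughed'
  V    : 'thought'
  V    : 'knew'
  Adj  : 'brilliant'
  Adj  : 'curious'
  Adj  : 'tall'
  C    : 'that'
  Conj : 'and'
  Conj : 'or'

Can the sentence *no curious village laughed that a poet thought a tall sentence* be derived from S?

S
  NP
    Det: no
    AP
      Adj: curious
    N: village
  VP
    V: laughed
    CP
      C: that
      S
        NP
          Det: a
          N: poet
        VP
          V: thought
          NP
            Det: a
            AP
              Adj: tall
            N: sentence
Every word is introduced by a lexical rule and the phrasal rules combine the resulting categories into a single S.

Grammatical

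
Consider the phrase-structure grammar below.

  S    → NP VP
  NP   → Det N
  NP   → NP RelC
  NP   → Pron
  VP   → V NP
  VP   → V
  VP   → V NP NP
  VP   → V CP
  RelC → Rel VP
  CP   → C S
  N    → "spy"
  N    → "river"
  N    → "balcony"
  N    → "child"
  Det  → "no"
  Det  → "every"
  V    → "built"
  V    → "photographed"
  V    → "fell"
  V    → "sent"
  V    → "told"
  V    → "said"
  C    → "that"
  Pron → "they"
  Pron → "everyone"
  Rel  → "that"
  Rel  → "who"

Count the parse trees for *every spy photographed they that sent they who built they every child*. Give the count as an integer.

7

Two of the 7 distinct bracketings:
[S [NP [Det every] [N spy]] [VP [V photographed] [NP [NP [Pron they]] [RelC [Rel that] [VP [V sent] [NP [NP [Pron they]] [RelC [Rel who] [VP [V built] [NP [Pron they]] [NP [Det every] [N child]]]]]]]]]]
[S [NP [Det every] [N spy]] [VP [V photographed] [NP [NP [Pron they]] [RelC [Rel that] [VP [V sent] [NP [NP [Pron they]] [RelC [Rel who] [VP [V built] [NP [Pron they]]]]] [NP [Det every] [N child]]]]]]]
The trees differ in how a recursive rule is bracketed over the same span.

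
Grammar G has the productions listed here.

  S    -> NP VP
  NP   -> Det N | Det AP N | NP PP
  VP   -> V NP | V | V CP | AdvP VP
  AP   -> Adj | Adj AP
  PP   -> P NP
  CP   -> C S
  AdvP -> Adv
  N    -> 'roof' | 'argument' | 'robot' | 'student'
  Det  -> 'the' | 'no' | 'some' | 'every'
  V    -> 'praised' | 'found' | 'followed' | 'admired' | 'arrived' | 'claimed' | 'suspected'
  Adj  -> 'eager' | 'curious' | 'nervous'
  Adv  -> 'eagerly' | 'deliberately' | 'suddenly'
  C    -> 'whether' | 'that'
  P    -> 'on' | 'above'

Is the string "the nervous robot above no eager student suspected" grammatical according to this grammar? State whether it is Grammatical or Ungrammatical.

[S [NP [NP [Det the] [AP [Adj nervous]] [N robot]] [PP [P above] [NP [Det no] [AP [Adj eager]] [N student]]]] [VP [V suspected]]]
The bracketing above is licensed at every node by one of the given productions, with S at the root.

Grammatical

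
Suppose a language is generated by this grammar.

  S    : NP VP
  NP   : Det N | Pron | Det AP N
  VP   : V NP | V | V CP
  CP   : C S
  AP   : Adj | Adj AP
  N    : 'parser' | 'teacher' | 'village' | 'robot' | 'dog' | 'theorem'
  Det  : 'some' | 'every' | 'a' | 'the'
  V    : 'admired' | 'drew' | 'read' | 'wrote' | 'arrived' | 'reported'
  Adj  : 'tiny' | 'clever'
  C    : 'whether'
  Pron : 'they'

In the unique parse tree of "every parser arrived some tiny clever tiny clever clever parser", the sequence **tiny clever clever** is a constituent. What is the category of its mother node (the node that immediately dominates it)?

AP

S
  NP
    Det: every
    N: parser
  VP
    V: arrived
    NP
      Det: some
      AP
        Adj: tiny
        AP
          Adj: clever
          AP
            Adj: tiny
            AP
              Adj: clever
              AP
                Adj: clever
      N: parser
The span 'tiny clever clever' is the AP node built by AP → Adj AP.
Its mother is the AP built by AP → Adj AP.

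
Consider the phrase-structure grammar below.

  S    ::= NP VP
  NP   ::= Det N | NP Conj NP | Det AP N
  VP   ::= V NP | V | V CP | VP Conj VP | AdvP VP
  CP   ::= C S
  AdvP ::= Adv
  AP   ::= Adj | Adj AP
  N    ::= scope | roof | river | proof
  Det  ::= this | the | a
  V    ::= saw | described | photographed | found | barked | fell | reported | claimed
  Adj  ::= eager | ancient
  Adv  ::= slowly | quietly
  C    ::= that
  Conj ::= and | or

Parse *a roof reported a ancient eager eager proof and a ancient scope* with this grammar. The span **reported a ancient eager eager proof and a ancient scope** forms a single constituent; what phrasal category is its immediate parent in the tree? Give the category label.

[S [NP [Det a] [N roof]] [VP [V reported] [NP [NP [Det a] [AP [Adj ancient] [AP [Adj eager] [AP [Adj eager]]]] [N proof]] [Conj and] [NP [Det a] [AP [Adj ancient]] [N scope]]]]]
The span 'reported a ancient eager eager proof and a ancient scope' is the VP node built by VP → V NP.
Its mother is the S built by S → NP VP.

S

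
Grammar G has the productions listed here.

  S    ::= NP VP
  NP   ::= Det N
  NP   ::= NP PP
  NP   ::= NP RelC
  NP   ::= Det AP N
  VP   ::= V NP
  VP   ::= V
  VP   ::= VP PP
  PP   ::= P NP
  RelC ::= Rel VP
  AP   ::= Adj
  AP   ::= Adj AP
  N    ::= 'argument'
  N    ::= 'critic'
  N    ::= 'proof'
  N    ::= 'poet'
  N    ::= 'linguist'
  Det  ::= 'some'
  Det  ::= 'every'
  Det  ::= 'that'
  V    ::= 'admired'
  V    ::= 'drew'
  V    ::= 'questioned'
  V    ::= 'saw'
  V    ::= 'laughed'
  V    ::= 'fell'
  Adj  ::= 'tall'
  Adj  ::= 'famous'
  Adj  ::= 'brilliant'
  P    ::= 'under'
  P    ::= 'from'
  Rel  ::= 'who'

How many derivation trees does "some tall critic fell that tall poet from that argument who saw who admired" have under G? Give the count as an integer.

4

Two of the 4 distinct bracketings:
[S [NP [Det some] [AP [Adj tall]] [N critic]] [VP [V fell] [NP [NP [Det that] [AP [Adj tall]] [N poet]] [PP [P from] [NP [NP [NP [Det that] [N argument]] [RelC [Rel who] [VP [V saw]]]] [RelC [Rel who] [VP [V admired]]]]]]]]
[S [NP [Det some] [AP [Adj tall]] [N critic]] [VP [V fell] [NP [NP [NP [Det that] [AP [Adj tall]] [N poet]] [PP [P from] [NP [NP [Det that] [N argument]] [RelC [Rel who] [VP [V saw]]]]]] [RelC [Rel who] [VP [V admired]]]]]]
The trees differ in how a recursive rule is bracketed over the same span.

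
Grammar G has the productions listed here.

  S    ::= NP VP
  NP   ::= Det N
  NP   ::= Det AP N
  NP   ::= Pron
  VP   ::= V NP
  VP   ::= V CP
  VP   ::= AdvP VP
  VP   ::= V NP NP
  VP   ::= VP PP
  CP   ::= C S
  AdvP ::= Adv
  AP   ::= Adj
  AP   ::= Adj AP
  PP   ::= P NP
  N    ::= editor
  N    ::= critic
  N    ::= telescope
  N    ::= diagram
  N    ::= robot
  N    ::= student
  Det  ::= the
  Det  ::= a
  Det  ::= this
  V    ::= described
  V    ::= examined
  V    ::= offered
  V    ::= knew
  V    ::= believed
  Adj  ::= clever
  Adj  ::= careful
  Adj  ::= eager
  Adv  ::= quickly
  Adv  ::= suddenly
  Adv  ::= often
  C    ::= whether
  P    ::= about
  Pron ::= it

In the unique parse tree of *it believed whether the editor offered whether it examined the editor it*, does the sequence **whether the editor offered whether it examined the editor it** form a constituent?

[S [NP [Pron it]] [VP [V believed] [CP [C whether] [S [NP [Det the] [N editor]] [VP [V offered] [CP [C whether] [S [NP [Pron it]] [VP [V examined] [NP [Det the] [N editor]] [NP [Pron it]]]]]]]]]]
The words 'whether the editor offered whether it examined the editor it' are exhaustively dominated by a single CP node (built by CP → C S), so they form a constituent.

Yes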